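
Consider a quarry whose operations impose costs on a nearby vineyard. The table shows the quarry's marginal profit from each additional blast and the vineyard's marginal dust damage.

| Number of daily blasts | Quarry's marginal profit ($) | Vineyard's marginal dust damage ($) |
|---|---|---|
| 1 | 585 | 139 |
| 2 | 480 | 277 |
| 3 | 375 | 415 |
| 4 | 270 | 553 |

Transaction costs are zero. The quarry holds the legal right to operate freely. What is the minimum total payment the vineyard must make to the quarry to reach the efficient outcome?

Left alone the quarry would choose level 4 (marginal profit stays positive).
Efficient level: k* = 2 (marginal profit ≥ marginal dust damage through 2).
The vineyard must at least cover the quarry's forgone profit from cutting 4→2: 375 + 270 = 645.

$645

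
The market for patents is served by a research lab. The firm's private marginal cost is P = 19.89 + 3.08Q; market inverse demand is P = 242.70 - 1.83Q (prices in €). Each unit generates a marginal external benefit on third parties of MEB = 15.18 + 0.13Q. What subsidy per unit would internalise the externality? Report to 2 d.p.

subsidy = €21.65 per unit

Social marginal cost = private MC − MEB = 4.71 + 2.95Q.
Set SMC = demand: 4.71 + 2.95Q = 242.70 - 1.83Q → Q* = 49.7887.
The Pigouvian subsidy equals MEB at Q*: 15.18 + 0.13×49.7887 = 21.6525.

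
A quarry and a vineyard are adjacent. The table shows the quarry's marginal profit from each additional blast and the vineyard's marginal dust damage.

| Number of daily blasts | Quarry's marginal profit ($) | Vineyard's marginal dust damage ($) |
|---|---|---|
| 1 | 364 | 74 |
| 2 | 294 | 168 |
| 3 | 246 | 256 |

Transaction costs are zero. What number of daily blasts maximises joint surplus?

Bargaining reaches the level where marginal profit last exceeds marginal dust damage.
That holds through level 2 (294 ≥ 168) but not at 3 (246 < 256).

2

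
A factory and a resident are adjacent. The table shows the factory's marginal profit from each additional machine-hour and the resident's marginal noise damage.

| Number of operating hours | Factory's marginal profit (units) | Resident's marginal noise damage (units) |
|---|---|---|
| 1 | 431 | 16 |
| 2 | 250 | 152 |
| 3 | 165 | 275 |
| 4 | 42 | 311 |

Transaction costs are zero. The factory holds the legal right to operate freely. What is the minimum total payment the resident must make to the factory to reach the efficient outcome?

207

Left alone the factory would choose level 4 (marginal profit stays positive).
Efficient level: k* = 2 (marginal profit ≥ marginal noise damage through 2).
The resident must at least cover the factory's forgone profit from cutting 4→2: 165 + 42 = 207.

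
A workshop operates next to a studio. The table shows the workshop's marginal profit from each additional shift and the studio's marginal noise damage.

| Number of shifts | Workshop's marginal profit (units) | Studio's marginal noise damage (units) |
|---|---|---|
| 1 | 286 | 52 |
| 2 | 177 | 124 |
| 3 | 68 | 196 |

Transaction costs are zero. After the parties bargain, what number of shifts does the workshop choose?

2

Bargaining reaches the level where marginal profit last exceeds marginal noise damage.
That holds through level 2 (177 ≥ 124) but not at 3 (68 < 196).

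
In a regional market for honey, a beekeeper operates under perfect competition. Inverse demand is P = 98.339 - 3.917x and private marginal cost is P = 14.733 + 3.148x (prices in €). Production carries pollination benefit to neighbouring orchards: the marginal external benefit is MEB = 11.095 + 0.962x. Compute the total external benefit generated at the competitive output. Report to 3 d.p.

€198.655

Market equilibrium (private): 14.733 + 3.148x = 98.339 - 3.917x → x_m = 11.8338.
Total external benefit = ∫₀^{x_m} (11.095 + 0.962x) dx = 11.095×11.8338 + ½×0.962×11.8338² = 198.6547.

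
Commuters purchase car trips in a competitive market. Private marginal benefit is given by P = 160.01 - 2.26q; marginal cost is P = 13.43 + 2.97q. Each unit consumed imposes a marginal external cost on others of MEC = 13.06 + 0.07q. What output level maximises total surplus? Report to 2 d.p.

q* = 25.19

Social marginal benefit = demand − MEC = 146.95 - 2.33q.
Set SMB = MC: 146.95 - 2.33q = 13.43 + 2.97q → q* = 25.1925.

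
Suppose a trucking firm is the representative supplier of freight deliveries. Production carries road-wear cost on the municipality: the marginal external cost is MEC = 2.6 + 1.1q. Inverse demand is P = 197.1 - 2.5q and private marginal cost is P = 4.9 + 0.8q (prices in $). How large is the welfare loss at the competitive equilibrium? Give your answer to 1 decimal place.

Market equilibrium (private): 4.9 + 0.8q = 197.1 - 2.5q → q_m = 58.2424.
Social marginal cost = private MC + MEC = 7.5 + 1.9q.
Set SMC = demand: 7.5 + 1.9q = 197.1 - 2.5q → q* = 43.0909.
The loss is the area between SMC and demand from q* to q_m; with linear curves that's a triangle of height MEC(q_m).
DWL = ½ × 15.1515 × 66.6667 = 505.0503.

DWL = $505.1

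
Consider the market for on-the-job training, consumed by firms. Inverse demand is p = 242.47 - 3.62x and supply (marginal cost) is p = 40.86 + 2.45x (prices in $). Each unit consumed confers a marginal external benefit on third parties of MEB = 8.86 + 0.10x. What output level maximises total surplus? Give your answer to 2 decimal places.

x* = 35.25

Social marginal benefit = demand + MEB = 251.33 - 3.52x.
Set SMB = MC: 251.33 - 3.52x = 40.86 + 2.45x → x* = 35.2546.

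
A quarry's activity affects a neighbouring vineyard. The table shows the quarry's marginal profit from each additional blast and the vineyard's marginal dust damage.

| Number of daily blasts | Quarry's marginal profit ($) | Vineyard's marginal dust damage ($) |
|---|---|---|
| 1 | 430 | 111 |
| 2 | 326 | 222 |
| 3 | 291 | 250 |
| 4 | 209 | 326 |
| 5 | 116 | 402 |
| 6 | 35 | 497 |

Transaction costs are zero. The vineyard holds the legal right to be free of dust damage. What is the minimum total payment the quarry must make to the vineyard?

$583

Efficient level: marginal profit ≥ marginal dust damage through level 3, so k* = 3.
With the vineyard holding the right, the quarry must at least compensate total damage at k*: 111 + 222 + 250 = 583.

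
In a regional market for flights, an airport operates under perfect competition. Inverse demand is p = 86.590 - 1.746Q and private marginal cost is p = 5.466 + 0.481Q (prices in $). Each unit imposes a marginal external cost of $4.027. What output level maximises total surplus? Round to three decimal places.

Social marginal cost = private MC + MEC = 9.493 + 0.481Q.
Set SMC = demand: 9.493 + 0.481Q = 86.590 - 1.746Q → Q* = 34.6192.

Q* = 34.619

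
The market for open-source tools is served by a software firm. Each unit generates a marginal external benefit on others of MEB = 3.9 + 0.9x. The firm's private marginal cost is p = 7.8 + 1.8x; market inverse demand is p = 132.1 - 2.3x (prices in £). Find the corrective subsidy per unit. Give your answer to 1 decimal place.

Social marginal cost = private MC − MEB = 3.9 + 0.9x.
Set SMC = demand: 3.9 + 0.9x = 132.1 - 2.3x → x* = 40.0625.
The Pigouvian subsidy equals MEB at x*: 3.9 + 0.9×40.0625 = 39.9563.

subsidy = £40.0 per unit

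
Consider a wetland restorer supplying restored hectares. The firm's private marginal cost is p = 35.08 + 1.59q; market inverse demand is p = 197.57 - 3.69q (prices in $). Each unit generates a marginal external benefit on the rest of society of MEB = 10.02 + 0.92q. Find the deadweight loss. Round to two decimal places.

Market equilibrium (private): 35.08 + 1.59q = 197.57 - 3.69q → q_m = 30.7746.
Social marginal cost = private MC − MEB = 25.06 + 0.67q.
Set SMC = demand: 25.06 + 0.67q = 197.57 - 3.69q → q* = 39.5665.
The welfare-loss triangle has base |q_m − q*| and height MEB(q_m) (the vertical gap between SMC and demand is zero at q* and MEB at q_m).
DWL = ½ × 8.7919 × 38.3327 = 168.5086.

DWL = $168.51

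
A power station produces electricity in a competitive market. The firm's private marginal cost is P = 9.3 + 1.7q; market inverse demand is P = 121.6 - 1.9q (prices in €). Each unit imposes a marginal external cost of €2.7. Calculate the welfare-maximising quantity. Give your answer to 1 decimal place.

Social marginal cost = private MC + MEC = 12.0 + 1.7q.
Set SMC = demand: 12.0 + 1.7q = 121.6 - 1.9q → q* = 30.4444.

q* = 30.4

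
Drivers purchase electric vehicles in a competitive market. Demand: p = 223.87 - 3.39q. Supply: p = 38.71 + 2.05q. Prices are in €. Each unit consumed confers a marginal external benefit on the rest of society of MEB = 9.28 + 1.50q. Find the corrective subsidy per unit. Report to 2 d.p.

subsidy = €83.31 per unit

Social marginal benefit = demand + MEB = 233.15 - 1.89q.
Set SMB = MC: 233.15 - 1.89q = 38.71 + 2.05q → q* = 49.3503.
The Pigouvian subsidy equals MEB at q*: 9.28 + 1.50×49.3503 = 83.3055.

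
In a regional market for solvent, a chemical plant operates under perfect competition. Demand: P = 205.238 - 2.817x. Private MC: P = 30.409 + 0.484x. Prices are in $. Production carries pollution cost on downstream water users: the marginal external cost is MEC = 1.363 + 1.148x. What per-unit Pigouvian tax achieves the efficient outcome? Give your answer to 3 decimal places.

tax = $46.123 per unit

Social marginal cost = private MC + MEC = 31.772 + 1.632x.
Set SMC = demand: 31.772 + 1.632x = 205.238 - 2.817x → x* = 38.9899.
The Pigouvian tax equals MEC at x*: 1.363 + 1.148×38.9899 = 46.1234.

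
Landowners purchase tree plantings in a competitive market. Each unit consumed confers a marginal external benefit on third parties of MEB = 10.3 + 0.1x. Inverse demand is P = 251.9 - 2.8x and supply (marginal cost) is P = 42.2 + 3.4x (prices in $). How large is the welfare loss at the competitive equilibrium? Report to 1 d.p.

Market equilibrium (private): 42.2 + 3.4x = 251.9 - 2.8x → x_m = 33.8226.
Social marginal benefit = demand + MEB = 262.2 - 2.7x.
Set SMB = MC: 262.2 - 2.7x = 42.2 + 3.4x → x* = 36.0656.
The welfare-loss triangle has base |x_m − x*| and height MEB(x_m) (the vertical gap between SMB and MC is zero at x* and MEB at x_m).
DWL = ½ × 2.2430 × 13.6823 = 15.3447.

DWL = $15.3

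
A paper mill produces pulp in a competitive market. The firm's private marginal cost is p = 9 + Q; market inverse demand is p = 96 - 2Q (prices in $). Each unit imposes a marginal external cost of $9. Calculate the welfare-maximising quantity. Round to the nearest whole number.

Q* = 26

Social marginal cost = private MC + MEC = 18 + Q.
Set SMC = demand: 18 + Q = 96 - 2Q → Q* = 26.0000.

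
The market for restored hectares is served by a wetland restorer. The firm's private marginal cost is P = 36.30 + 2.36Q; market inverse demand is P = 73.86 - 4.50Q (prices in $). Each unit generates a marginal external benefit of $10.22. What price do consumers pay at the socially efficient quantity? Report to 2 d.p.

P = $42.52

Social marginal cost = private MC − MEB = 26.08 + 2.36Q.
Set SMC = demand: 26.08 + 2.36Q = 73.86 - 4.50Q → Q* = 6.9650.
Consumer price on the demand curve at Q*: 73.86 − 4.50×6.9650 = 42.5175.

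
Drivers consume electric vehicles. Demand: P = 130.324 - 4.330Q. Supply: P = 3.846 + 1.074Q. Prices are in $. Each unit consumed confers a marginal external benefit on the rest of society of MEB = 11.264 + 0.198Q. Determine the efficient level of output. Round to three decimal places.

Social marginal benefit = demand + MEB = 141.588 - 4.132Q.
Set SMB = MC: 141.588 - 4.132Q = 3.846 + 1.074Q → Q* = 26.4583.

Q* = 26.458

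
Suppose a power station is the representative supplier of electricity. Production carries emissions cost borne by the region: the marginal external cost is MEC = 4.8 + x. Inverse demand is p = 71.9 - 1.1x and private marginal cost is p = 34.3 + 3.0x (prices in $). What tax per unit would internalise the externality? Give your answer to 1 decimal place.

Social marginal cost = private MC + MEC = 39.1 + 4.0x.
Set SMC = demand: 39.1 + 4.0x = 71.9 - 1.1x → x* = 6.4314.
The Pigouvian tax equals MEC at x*: 4.8 + 1.0×6.4314 = 11.2314.

tax = $11.2 per unit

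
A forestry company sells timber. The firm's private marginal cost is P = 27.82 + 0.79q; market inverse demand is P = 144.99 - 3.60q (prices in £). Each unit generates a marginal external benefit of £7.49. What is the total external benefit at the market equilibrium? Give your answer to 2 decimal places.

£199.91

Market equilibrium (private): 27.82 + 0.79q = 144.99 - 3.60q → q_m = 26.6902.
Total external benefit = MEB × q_m = 7.49 × 26.6902 = 199.9096.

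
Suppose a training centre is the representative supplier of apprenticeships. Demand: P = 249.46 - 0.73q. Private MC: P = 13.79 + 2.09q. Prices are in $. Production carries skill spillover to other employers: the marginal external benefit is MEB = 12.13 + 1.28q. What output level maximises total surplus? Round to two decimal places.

q* = 160.91

Social marginal cost = private MC − MEB = 1.66 + 0.81q.
Set SMC = demand: 1.66 + 0.81q = 249.46 - 0.73q → q* = 160.9091.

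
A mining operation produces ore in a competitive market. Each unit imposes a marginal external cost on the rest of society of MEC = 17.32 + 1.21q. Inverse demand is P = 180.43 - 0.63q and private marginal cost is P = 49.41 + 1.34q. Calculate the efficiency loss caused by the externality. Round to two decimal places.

DWL = 1503.73

Market equilibrium (private): 49.41 + 1.34q = 180.43 - 0.63q → q_m = 66.5076.
Social marginal cost = private MC + MEC = 66.73 + 2.55q.
Set SMC = demand: 66.73 + 2.55q = 180.43 - 0.63q → q* = 35.7547.
The welfare-loss triangle has base |q_m − q*| and height MEC(q_m) (the vertical gap between SMC and demand is zero at q* and MEC at q_m).
DWL = ½ × 30.7529 × 97.7942 = 1503.7276.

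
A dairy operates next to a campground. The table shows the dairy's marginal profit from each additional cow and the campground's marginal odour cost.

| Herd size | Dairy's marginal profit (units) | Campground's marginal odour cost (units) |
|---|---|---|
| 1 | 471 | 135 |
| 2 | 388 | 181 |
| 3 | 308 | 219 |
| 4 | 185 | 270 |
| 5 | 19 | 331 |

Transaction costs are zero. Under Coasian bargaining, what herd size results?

3

Bargaining reaches the level where marginal profit last exceeds marginal odour cost.
That holds through level 3 (308 ≥ 219) but not at 4 (185 < 270).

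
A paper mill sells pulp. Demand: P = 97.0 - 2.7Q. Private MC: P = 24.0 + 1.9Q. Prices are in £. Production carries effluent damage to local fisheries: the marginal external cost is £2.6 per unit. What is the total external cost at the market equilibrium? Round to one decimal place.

£41.3

Market equilibrium (private): 24.0 + 1.9Q = 97.0 - 2.7Q → Q_m = 15.8696.
Total external cost = MEC × Q_m = 2.6 × 15.8696 = 41.2610.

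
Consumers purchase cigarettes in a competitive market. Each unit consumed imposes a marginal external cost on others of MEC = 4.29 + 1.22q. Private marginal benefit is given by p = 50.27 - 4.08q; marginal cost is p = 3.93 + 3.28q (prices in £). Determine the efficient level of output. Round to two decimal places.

q* = 4.90

Social marginal benefit = demand − MEC = 45.98 - 5.30q.
Set SMB = MC: 45.98 - 5.30q = 3.93 + 3.28q → q* = 4.9009.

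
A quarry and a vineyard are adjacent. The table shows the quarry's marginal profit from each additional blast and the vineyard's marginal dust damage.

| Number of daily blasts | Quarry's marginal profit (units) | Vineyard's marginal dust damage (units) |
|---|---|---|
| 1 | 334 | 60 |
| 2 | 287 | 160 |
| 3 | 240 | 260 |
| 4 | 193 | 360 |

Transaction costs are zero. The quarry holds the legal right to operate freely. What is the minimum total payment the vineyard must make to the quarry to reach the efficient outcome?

Left alone the quarry would choose level 4 (marginal profit stays positive).
Efficient level: k* = 2 (marginal profit ≥ marginal dust damage through 2).
The vineyard must at least cover the quarry's forgone profit from cutting 4→2: 240 + 193 = 433.

433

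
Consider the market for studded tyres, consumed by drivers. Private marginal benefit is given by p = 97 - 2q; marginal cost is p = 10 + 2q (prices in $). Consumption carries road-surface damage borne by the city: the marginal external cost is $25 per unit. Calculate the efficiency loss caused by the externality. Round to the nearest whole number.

DWL = $78

Market equilibrium (private): 10 + 2q = 97 - 2q → q_m = 21.7500.
Social marginal benefit = demand − MEC = 72 - 2q.
Set SMB = MC: 72 - 2q = 10 + 2q → q* = 15.5000.
The welfare-loss triangle has base |q_m − q*| and height MEC(q_m) (the vertical gap between SMB and MC is zero at q* and MEC at q_m).
DWL = ½ × 6.2500 × 25.0000 = 78.1250.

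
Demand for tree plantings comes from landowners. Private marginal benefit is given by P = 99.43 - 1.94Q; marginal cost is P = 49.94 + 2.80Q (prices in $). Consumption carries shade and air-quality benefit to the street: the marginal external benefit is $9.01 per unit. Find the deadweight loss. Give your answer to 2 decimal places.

DWL = $8.56

Market equilibrium (private): 49.94 + 2.80Q = 99.43 - 1.94Q → Q_m = 10.4409.
Social marginal benefit = demand + MEB = 108.44 - 1.94Q.
Set SMB = MC: 108.44 - 1.94Q = 49.94 + 2.80Q → Q* = 12.3418.
The loss is the area between SMB and MC from Q* to Q_m; with linear curves that's a triangle of height MEB(Q_m).
DWL = ½ × 1.9009 × 9.0100 = 8.5636.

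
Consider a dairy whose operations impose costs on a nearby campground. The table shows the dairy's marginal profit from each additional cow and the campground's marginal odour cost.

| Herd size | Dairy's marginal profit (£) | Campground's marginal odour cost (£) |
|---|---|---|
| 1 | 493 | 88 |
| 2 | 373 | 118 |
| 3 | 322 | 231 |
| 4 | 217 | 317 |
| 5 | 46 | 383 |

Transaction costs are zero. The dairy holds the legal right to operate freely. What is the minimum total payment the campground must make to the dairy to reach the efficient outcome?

Left alone the dairy would choose level 5 (marginal profit stays positive).
Efficient level: k* = 3 (marginal profit ≥ marginal odour cost through 3).
The campground must at least cover the dairy's forgone profit from cutting 5→3: 217 + 46 = 263.

£263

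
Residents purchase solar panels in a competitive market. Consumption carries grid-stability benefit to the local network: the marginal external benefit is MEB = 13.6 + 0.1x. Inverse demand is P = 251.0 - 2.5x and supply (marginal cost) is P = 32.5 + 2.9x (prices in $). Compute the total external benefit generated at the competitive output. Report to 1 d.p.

$632.2

Market equilibrium (private): 32.5 + 2.9x = 251.0 - 2.5x → x_m = 40.4630.
Total external benefit = ∫₀^{x_m} (13.6 + 0.1x) dx = 13.6×40.4630 + ½×0.1×40.4630² = 632.1595.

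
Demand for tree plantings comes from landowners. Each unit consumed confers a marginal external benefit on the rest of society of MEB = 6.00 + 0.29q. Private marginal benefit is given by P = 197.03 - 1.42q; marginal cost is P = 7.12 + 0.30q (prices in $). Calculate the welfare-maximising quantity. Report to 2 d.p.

q* = 137.00

Social marginal benefit = demand + MEB = 203.03 - 1.13q.
Set SMB = MC: 203.03 - 1.13q = 7.12 + 0.30q → q* = 137.0000.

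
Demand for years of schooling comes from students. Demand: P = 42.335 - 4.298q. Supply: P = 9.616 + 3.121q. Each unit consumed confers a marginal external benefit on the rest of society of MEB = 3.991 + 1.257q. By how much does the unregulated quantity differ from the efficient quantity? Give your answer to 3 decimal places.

1.547 units

Market equilibrium (private): 9.616 + 3.121q = 42.335 - 4.298q → q_m = 4.4102.
Social marginal benefit = demand + MEB = 46.326 - 3.041q.
Set SMB = MC: 46.326 - 3.041q = 9.616 + 3.121q → q* = 5.9575.
Gap = |4.4102 − 5.9575| = 1.5473.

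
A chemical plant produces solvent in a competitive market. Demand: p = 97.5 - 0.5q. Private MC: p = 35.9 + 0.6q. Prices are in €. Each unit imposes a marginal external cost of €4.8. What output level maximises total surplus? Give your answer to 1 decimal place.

q* = 51.6

Social marginal cost = private MC + MEC = 40.7 + 0.6q.
Set SMC = demand: 40.7 + 0.6q = 97.5 - 0.5q → q* = 51.6364.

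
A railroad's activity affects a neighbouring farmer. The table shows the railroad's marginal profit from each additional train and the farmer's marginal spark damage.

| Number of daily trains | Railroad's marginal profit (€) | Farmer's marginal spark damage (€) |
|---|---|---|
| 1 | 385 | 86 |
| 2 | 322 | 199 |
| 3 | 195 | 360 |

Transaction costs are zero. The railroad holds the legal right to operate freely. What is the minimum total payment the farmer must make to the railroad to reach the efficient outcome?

€195

Left alone the railroad would choose level 3 (marginal profit stays positive).
Efficient level: k* = 2 (marginal profit ≥ marginal spark damage through 2).
The farmer must at least cover the railroad's forgone profit from cutting 3→2: 195 = 195.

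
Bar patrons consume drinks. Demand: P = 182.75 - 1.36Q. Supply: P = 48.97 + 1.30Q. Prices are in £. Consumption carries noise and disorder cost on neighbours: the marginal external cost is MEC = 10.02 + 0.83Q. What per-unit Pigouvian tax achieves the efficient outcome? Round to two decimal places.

Social marginal benefit = demand − MEC = 172.73 - 2.19Q.
Set SMB = MC: 172.73 - 2.19Q = 48.97 + 1.30Q → Q* = 35.4613.
The Pigouvian tax equals MEC at Q*: 10.02 + 0.83×35.4613 = 39.4529.

tax = £39.45 per unit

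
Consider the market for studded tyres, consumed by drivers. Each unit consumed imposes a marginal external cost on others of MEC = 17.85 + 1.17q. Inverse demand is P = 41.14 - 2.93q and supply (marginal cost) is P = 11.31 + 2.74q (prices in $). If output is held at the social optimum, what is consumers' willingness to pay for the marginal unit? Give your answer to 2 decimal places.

P = $36.01

Social marginal benefit = demand − MEC = 23.29 - 4.10q.
Set SMB = MC: 23.29 - 4.10q = 11.31 + 2.74q → q* = 1.7515.
Consumer price on the demand curve at q*: 41.14 − 2.93×1.7515 = 36.0081.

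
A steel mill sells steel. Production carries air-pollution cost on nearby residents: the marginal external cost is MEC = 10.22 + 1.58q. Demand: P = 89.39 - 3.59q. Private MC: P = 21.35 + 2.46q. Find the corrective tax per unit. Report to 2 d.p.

Social marginal cost = private MC + MEC = 31.57 + 4.04q.
Set SMC = demand: 31.57 + 4.04q = 89.39 - 3.59q → q* = 7.5780.
The Pigouvian tax equals MEC at q*: 10.22 + 1.58×7.5780 = 22.1932.

tax = 22.19 per unit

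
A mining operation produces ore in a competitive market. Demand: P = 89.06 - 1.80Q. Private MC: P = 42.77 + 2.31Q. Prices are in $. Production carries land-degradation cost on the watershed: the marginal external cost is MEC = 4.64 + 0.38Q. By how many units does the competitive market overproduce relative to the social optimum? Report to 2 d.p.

1.99 units

Market equilibrium (private): 42.77 + 2.31Q = 89.06 - 1.80Q → Q_m = 11.2628.
Social marginal cost = private MC + MEC = 47.41 + 2.69Q.
Set SMC = demand: 47.41 + 2.69Q = 89.06 - 1.80Q → Q* = 9.2762.
Gap = |11.2628 − 9.2762| = 1.9866.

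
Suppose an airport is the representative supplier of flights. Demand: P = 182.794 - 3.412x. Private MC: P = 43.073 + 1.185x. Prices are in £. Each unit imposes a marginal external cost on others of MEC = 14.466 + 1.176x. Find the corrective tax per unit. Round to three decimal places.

tax = £39.981 per unit

Social marginal cost = private MC + MEC = 57.539 + 2.361x.
Set SMC = demand: 57.539 + 2.361x = 182.794 - 3.412x → x* = 21.6967.
The Pigouvian tax equals MEC at x*: 14.466 + 1.176×21.6967 = 39.9813.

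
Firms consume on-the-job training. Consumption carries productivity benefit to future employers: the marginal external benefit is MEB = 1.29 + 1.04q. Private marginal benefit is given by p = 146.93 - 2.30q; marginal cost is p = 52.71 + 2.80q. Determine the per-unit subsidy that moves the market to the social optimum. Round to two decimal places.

subsidy = 25.76 per unit

Social marginal benefit = demand + MEB = 148.22 - 1.26q.
Set SMB = MC: 148.22 - 1.26q = 52.71 + 2.80q → q* = 23.5246.
The Pigouvian subsidy equals MEB at q*: 1.29 + 1.04×23.5246 = 25.7556.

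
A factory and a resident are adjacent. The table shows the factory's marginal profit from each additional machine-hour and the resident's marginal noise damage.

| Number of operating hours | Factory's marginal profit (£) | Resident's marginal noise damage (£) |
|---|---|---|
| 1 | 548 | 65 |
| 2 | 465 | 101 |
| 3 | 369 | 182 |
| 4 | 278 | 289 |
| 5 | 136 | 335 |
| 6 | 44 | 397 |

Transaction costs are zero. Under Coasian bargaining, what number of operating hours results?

3

Bargaining reaches the level where marginal profit last exceeds marginal noise damage.
That holds through level 3 (369 ≥ 182) but not at 4 (278 < 289).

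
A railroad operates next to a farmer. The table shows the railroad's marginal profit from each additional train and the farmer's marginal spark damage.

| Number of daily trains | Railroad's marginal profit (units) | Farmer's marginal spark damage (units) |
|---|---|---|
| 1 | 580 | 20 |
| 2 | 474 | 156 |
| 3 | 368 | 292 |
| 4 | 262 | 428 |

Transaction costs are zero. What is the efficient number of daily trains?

Bargaining reaches the level where marginal profit last exceeds marginal spark damage.
That holds through level 3 (368 ≥ 292) but not at 4 (262 < 428).

3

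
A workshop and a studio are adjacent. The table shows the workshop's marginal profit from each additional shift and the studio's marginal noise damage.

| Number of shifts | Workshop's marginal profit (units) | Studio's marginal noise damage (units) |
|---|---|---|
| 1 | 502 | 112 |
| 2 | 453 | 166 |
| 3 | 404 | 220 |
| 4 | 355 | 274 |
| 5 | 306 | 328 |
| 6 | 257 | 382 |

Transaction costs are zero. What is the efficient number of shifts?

4

Bargaining reaches the level where marginal profit last exceeds marginal noise damage.
That holds through level 4 (355 ≥ 274) but not at 5 (306 < 328).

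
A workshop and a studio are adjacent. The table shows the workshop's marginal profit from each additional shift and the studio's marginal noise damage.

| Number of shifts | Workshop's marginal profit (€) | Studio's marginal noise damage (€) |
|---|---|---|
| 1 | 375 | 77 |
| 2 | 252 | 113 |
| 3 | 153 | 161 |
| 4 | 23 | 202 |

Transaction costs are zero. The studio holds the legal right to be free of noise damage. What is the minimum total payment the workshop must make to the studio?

€190

Efficient level: marginal profit ≥ marginal noise damage through level 2, so k* = 2.
With the studio holding the right, the workshop must at least compensate total damage at k*: 77 + 113 = 190.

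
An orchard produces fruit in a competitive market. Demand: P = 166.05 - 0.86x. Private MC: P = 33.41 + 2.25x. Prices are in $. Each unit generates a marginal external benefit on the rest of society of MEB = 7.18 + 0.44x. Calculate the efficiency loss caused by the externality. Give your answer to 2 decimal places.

DWL = $126.06

Market equilibrium (private): 33.41 + 2.25x = 166.05 - 0.86x → x_m = 42.6495.
Social marginal cost = private MC − MEB = 26.23 + 1.81x.
Set SMC = demand: 26.23 + 1.81x = 166.05 - 0.86x → x* = 52.3670.
Height of the DWL triangle at x_m is demand(x_m) − SMC(x_m) = MEB(x_m) = 25.9458.
DWL = ½ × 9.7175 × 25.9458 = 126.0642.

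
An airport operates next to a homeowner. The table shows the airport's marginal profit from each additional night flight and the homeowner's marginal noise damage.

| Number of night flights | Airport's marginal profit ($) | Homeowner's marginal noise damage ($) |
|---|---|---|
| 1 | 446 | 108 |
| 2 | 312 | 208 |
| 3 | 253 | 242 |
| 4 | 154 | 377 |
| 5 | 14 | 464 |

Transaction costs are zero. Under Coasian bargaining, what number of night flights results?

Bargaining reaches the level where marginal profit last exceeds marginal noise damage.
That holds through level 3 (253 ≥ 242) but not at 4 (154 < 377).

3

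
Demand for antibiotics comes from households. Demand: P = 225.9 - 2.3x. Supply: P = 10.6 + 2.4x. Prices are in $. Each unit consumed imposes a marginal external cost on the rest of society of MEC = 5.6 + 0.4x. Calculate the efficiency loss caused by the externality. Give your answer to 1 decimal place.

DWL = $56.1

Market equilibrium (private): 10.6 + 2.4x = 225.9 - 2.3x → x_m = 45.8085.
Social marginal benefit = demand − MEC = 220.3 - 2.7x.
Set SMB = MC: 220.3 - 2.7x = 10.6 + 2.4x → x* = 41.1176.
The welfare-loss triangle has base |x_m − x*| and height MEC(x_m) (the vertical gap between SMB and MC is zero at x* and MEC at x_m).
DWL = ½ × 4.6909 × 23.9234 = 56.1111.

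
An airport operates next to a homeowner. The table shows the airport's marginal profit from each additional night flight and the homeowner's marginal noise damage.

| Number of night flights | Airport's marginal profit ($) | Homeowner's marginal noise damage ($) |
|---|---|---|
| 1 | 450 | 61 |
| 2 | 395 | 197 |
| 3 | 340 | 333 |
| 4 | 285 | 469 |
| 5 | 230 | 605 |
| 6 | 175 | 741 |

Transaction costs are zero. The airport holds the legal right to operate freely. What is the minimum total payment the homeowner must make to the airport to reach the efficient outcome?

$690

Left alone the airport would choose level 6 (marginal profit stays positive).
Efficient level: k* = 3 (marginal profit ≥ marginal noise damage through 3).
The homeowner must at least cover the airport's forgone profit from cutting 6→3: 285 + 230 + 175 = 690.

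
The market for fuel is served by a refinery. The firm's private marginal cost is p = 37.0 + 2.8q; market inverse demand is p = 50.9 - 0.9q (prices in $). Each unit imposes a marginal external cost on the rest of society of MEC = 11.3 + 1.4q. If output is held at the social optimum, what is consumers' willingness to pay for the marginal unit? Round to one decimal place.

P = $50.4

Social marginal cost = private MC + MEC = 48.3 + 4.2q.
Set SMC = demand: 48.3 + 4.2q = 50.9 - 0.9q → q* = 0.5098.
Consumer price on the demand curve at q*: 50.9 − 0.9×0.5098 = 50.4412.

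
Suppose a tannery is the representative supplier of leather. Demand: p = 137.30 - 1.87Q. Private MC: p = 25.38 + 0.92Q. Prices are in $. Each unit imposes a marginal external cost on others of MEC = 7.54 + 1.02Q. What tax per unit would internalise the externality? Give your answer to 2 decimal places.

tax = $35.48 per unit

Social marginal cost = private MC + MEC = 32.92 + 1.94Q.
Set SMC = demand: 32.92 + 1.94Q = 137.30 - 1.87Q → Q* = 27.3963.
The Pigouvian tax equals MEC at Q*: 7.54 + 1.02×27.3963 = 35.4842.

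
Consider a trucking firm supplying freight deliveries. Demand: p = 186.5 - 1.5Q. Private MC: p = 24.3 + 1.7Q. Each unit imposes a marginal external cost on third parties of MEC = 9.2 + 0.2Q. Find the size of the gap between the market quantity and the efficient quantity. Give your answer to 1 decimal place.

5.7 units

Market equilibrium (private): 24.3 + 1.7Q = 186.5 - 1.5Q → Q_m = 50.6875.
Social marginal cost = private MC + MEC = 33.5 + 1.9Q.
Set SMC = demand: 33.5 + 1.9Q = 186.5 - 1.5Q → Q* = 45.0000.
Gap = |50.6875 − 45.0000| = 5.6875.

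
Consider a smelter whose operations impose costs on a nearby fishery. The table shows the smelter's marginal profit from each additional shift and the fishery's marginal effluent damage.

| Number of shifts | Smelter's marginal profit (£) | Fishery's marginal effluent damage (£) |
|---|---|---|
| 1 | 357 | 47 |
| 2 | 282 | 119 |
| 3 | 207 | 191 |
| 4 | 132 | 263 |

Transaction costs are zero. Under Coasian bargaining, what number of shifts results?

3

Bargaining reaches the level where marginal profit last exceeds marginal effluent damage.
That holds through level 3 (207 ≥ 191) but not at 4 (132 < 263).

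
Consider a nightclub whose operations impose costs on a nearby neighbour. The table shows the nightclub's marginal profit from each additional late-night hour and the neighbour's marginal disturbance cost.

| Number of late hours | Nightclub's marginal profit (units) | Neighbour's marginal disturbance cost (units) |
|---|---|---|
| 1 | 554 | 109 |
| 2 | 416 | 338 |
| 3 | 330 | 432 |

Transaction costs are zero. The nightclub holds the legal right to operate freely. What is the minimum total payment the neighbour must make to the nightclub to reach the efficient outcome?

Left alone the nightclub would choose level 3 (marginal profit stays positive).
Efficient level: k* = 2 (marginal profit ≥ marginal disturbance cost through 2).
The neighbour must at least cover the nightclub's forgone profit from cutting 3→2: 330 = 330.

330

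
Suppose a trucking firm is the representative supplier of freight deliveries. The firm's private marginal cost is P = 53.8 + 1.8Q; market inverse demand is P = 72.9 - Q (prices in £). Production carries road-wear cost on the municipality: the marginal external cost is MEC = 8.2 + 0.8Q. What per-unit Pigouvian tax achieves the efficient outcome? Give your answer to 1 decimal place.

Social marginal cost = private MC + MEC = 62.0 + 2.6Q.
Set SMC = demand: 62.0 + 2.6Q = 72.9 - Q → Q* = 3.0278.
The Pigouvian tax equals MEC at Q*: 8.2 + 0.8×3.0278 = 10.6222.

tax = £10.6 per unit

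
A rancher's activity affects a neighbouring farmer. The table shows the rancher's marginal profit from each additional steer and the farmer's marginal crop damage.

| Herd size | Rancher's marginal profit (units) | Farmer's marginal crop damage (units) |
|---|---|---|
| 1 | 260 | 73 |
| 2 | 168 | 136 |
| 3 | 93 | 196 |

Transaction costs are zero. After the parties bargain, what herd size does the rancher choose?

Bargaining reaches the level where marginal profit last exceeds marginal crop damage.
That holds through level 2 (168 ≥ 136) but not at 3 (93 < 196).

2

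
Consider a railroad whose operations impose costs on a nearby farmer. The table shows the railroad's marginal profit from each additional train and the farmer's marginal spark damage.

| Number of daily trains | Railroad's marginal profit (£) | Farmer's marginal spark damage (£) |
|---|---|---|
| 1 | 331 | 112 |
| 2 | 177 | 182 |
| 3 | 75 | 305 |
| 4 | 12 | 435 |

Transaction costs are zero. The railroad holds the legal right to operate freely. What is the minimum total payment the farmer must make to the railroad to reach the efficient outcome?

Left alone the railroad would choose level 4 (marginal profit stays positive).
Efficient level: k* = 1 (marginal profit ≥ marginal spark damage through 1).
The farmer must at least cover the railroad's forgone profit from cutting 4→1: 177 + 75 + 12 = 264.

£264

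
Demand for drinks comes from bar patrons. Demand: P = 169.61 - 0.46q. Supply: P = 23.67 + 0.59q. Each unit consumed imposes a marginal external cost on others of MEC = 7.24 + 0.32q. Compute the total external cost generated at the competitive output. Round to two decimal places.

4097.23

Market equilibrium (private): 23.67 + 0.59q = 169.61 - 0.46q → q_m = 138.9905.
Total external cost = ∫₀^{q_m} (7.24 + 0.32q) dq = 7.24×138.9905 + ½×0.32×138.9905² = 4097.2287.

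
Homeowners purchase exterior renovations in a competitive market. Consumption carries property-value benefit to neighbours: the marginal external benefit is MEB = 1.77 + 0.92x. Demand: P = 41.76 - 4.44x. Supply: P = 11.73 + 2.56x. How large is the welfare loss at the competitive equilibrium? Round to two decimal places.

DWL = 2.69

Market equilibrium (private): 11.73 + 2.56x = 41.76 - 4.44x → x_m = 4.2900.
Social marginal benefit = demand + MEB = 43.53 - 3.52x.
Set SMB = MC: 43.53 - 3.52x = 11.73 + 2.56x → x* = 5.2303.
Between x* and x_m the wedge SMB − MC runs linearly from 0 to MEB(x_m), so the loss is a triangle.
DWL = ½ × 0.9403 × 5.7168 = 2.6878.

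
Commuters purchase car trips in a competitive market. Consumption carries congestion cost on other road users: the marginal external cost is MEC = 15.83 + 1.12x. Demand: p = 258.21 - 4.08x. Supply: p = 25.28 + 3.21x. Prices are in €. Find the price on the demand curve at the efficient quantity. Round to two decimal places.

Social marginal benefit = demand − MEC = 242.38 - 5.20x.
Set SMB = MC: 242.38 - 5.20x = 25.28 + 3.21x → x* = 25.8145.
Consumer price on the demand curve at x*: 258.21 − 4.08×25.8145 = 152.8868.

P = €152.89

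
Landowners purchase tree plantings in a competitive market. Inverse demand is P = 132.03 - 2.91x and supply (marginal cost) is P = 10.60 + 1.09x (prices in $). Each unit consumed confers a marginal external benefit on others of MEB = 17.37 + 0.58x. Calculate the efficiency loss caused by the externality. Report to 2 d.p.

Market equilibrium (private): 10.60 + 1.09x = 132.03 - 2.91x → x_m = 30.3575.
Social marginal benefit = demand + MEB = 149.40 - 2.33x.
Set SMB = MC: 149.40 - 2.33x = 10.60 + 1.09x → x* = 40.5848.
Height of the DWL triangle at x_m is SMB(x_m) − MC(x_m) = MEB(x_m) = 34.9774.
DWL = ½ × 10.2273 × 34.9774 = 178.8622.

DWL = $178.86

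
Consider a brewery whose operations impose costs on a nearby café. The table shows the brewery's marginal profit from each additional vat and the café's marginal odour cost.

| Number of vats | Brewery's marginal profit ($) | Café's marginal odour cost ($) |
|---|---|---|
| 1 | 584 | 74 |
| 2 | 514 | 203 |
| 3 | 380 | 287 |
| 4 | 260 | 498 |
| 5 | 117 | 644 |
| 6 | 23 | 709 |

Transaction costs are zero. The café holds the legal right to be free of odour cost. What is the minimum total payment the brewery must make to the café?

$564

Efficient level: marginal profit ≥ marginal odour cost through level 3, so k* = 3.
With the café holding the right, the brewery must at least compensate total damage at k*: 74 + 203 + 287 = 564.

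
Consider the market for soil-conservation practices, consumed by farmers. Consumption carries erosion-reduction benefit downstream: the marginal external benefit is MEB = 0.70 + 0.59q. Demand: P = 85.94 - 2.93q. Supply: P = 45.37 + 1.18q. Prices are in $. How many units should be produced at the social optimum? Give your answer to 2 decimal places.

q* = 11.72

Social marginal benefit = demand + MEB = 86.64 - 2.34q.
Set SMB = MC: 86.64 - 2.34q = 45.37 + 1.18q → q* = 11.7244.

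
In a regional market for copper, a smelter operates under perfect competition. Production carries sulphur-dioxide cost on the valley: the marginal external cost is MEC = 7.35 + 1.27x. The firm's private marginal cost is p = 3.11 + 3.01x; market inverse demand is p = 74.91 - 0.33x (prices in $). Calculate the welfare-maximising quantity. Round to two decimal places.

x* = 13.98

Social marginal cost = private MC + MEC = 10.46 + 4.28x.
Set SMC = demand: 10.46 + 4.28x = 74.91 - 0.33x → x* = 13.9805.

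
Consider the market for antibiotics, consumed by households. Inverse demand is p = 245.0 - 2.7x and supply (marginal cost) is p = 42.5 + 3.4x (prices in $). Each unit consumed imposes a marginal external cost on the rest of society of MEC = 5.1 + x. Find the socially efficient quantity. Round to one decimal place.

x* = 27.8

Social marginal benefit = demand − MEC = 239.9 - 3.7x.
Set SMB = MC: 239.9 - 3.7x = 42.5 + 3.4x → x* = 27.8028.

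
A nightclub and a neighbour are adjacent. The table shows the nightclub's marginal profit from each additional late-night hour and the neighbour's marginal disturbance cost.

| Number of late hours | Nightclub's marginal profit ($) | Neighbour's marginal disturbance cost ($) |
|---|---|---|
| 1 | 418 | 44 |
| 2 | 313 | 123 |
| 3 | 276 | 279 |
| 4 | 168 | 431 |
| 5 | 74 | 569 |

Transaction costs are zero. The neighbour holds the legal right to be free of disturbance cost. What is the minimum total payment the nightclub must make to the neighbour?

$167

Efficient level: marginal profit ≥ marginal disturbance cost through level 2, so k* = 2.
With the neighbour holding the right, the nightclub must at least compensate total damage at k*: 44 + 123 = 167.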